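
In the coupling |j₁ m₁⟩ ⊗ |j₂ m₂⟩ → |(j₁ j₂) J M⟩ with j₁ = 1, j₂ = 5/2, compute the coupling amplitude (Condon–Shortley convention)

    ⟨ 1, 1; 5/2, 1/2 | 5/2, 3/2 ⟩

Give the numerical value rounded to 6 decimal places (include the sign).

j₁+j₂−J=1  J+j₁−j₂=1  J−j₁+j₂=4  j₁+j₂+J+1=7
(j₁±m₁, j₂±m₂, J±M) = (2,0,3,2,4,1)
P² = 576/35
sum k=0..0:
  [0] +1/6 = 1/6
S = 1/6
C² = P²·S² = 16/35 ; C = +0.676123

+0.676123  (= +√(16/35))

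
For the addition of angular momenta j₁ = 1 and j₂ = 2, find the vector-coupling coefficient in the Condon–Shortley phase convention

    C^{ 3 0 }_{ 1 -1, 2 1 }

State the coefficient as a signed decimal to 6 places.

triangle: 0!*2!*4!/7! = 48/5040
(j±m)!: 0!*2!*3!*1!*3!*3! = 432
prefactor² = (2J+1)*Δ*N² = 144/5
  k=0: +1/(0!*0!*2!*3!*0!*1!) = 1/12
Σ = 1/12  ⇒  CG² = 144/5*1/12² = 1/5
CG = +√(1/5) = +0.447214

+√(1/5) = +0.447214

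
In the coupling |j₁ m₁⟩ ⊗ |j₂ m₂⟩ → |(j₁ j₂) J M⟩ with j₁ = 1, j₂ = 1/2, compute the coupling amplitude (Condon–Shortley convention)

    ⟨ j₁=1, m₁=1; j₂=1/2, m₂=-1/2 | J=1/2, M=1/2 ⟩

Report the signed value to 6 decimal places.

+√(2/3) ≈ +0.816497

triangle: 1!×1!×0!/3! = 1/6
(j±m)!: 2!×0!×0!×1!×1!×0! = 2
prefactor² = (2J+1)×Δ×N² = 2/3
  k=0: +1/(0!×1!×0!×0!×1!×0!) = 1
Σ = 1  ⇒  CG² = 2/3×1² = 2/3
CG = +√(2/3) = +0.816497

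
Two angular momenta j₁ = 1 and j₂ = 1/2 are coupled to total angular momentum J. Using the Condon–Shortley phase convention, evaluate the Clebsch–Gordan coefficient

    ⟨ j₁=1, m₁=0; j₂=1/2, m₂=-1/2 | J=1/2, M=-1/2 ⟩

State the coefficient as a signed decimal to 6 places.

√[2·1!1!0!/3! · 1!1!0!1!0!1!] = √(1/3)
  +(−1)^0/∏(0,1,1,0,0,0)! = 1  (running 1)
⟨..|..⟩ = √(1/3)·(1) = +0.577350

+√(1/3) ≈ +0.577350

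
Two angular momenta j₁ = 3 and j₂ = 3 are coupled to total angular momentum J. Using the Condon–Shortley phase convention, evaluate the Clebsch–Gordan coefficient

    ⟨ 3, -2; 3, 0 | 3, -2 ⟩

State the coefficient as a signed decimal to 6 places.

triangle: 3!·3!·3!/10! = 216/3628800
(j±m)!: 1!·5!·3!·3!·1!·5! = 518400
prefactor² = (2J+1)·Δ·N² = 216
  k=2: +1/(2!·1!·3!·1!·0!·2!) = 1/24
  k=3: −1/(3!·0!·2!·0!·1!·3!) = -1/72
Σ = 1/36  ⇒  CG² = 216·1/36² = 1/6
CG = +√(1/6) = +0.408248

+√(1/6) = +0.408248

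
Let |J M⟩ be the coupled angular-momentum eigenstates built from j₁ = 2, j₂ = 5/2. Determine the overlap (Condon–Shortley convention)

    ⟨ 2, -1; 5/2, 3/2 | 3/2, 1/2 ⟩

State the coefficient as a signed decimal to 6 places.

√[4·3!1!2!/7! · 1!3!4!1!2!1!] = √(96/35)
  +(−1)^2/∏(2,1,1,2,0,0)! = 1/4  (running 1/4)
  +(−1)^3/∏(3,0,0,1,1,1)! = -1/6  (running 1/12)
⟨..|..⟩ = √(96/35)·(1/12) = +0.138013

+√(2/105) = +0.138013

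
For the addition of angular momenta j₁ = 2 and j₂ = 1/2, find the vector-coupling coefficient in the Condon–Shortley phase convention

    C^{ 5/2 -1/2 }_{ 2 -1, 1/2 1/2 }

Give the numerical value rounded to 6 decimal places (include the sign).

+0.632456  (= +√(2/5))

triangle: 0!·4!·1!/6! = 24/720
(j±m)!: 1!·3!·1!·0!·2!·3! = 72
prefactor² = (2J+1)·Δ·N² = 72/5
  k=0: +1/(0!·0!·3!·1!·1!·0!) = 1/6
Σ = 1/6  ⇒  CG² = 72/5·1/6² = 2/5
CG = +√(2/5) = +0.632456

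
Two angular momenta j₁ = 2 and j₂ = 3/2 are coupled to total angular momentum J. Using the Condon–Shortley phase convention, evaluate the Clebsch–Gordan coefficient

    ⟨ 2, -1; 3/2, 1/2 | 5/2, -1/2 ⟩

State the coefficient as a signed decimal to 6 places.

j₁+j₂−J=1  J+j₁−j₂=3  J−j₁+j₂=2  j₁+j₂+J+1=7
(j₁±m₁, j₂±m₂, J±M) = (1,3,2,1,2,3)
P² = 72/35
sum k=0..1:
  [0] +1/12 = 1/12
  [1] −1/2 = -1/2
S = -5/12
C² = P²·S² = 5/14 ; C = -0.597614

-0.597614  (= −√(5/14))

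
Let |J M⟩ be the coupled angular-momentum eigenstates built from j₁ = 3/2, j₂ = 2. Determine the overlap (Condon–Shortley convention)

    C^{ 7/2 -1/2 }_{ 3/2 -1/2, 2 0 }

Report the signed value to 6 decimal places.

j₁+j₂−J=0  J+j₁−j₂=3  J−j₁+j₂=4  j₁+j₂+J+1=8
(j₁±m₁, j₂±m₂, J±M) = (1,2,2,2,3,4)
P² = 1152/35
sum k=0..0:
  [0] +1/8 = 1/8
S = 1/8
C² = P²·S² = 18/35 ; C = +0.717137

+0.717137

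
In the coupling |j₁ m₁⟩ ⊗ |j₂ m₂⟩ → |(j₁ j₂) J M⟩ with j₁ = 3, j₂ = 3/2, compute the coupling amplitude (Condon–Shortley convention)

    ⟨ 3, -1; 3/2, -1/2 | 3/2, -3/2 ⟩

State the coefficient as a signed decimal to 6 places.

√[4·3!3!0!/7! · 2!4!1!2!0!3!] = √(576/35)
  +(−1)^1/∏(1,2,3,0,0,0)! = -1/12  (running -1/12)
⟨..|..⟩ = √(576/35)·(-1/12) = -0.338062

−√(4/35) ≈ -0.338062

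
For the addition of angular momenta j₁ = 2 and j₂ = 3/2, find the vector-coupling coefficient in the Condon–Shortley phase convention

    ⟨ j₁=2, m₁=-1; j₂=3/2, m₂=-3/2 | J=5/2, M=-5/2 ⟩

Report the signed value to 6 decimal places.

+0.654654  (= +√(3/7))

√[6·1!3!2!/7! · 1!3!0!3!0!5!] = √(432/7)
  +(−1)^0/∏(0,1,3,0,0,2)! = 1/12  (running 1/12)
⟨..|..⟩ = √(432/7)·(1/12) = +0.654654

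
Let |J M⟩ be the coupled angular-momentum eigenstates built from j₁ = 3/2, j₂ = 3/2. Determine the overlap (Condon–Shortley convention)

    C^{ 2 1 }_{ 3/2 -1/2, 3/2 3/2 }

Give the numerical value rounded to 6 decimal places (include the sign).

−√(1/2) ≈ -0.707107

j₁+j₂−J=1  J+j₁−j₂=2  J−j₁+j₂=2  j₁+j₂+J+1=6
(j₁±m₁, j₂±m₂, J±M) = (1,2,3,0,3,1)
P² = 2
sum k=1..1:
  [1] −1/2 = -1/2
S = -1/2
C² = P²·S² = 1/2 ; C = -0.707107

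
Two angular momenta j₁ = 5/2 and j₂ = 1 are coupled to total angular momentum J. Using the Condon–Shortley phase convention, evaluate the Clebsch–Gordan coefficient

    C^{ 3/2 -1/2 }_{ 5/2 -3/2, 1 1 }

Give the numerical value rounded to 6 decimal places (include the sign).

+0.632456  (= +√(2/5))

j₁+j₂−J=2  J+j₁−j₂=3  J−j₁+j₂=0  j₁+j₂+J+1=6
(j₁±m₁, j₂±m₂, J±M) = (1,4,2,0,1,2)
P² = 32/5
sum k=2..2:
  [2] +1/4 = 1/4
S = 1/4
C² = P²·S² = 2/5 ; C = +0.632456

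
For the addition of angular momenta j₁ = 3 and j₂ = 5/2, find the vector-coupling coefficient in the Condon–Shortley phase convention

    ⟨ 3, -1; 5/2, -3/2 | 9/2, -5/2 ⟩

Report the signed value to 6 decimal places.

j₁+j₂−J=1  J+j₁−j₂=5  J−j₁+j₂=4  j₁+j₂+J+1=11
(j₁±m₁, j₂±m₂, J±M) = (2,4,1,4,2,7)
P² = 92160/11
sum k=0..1:
  [0] +1/144 = 1/144
  [1] −1/288 = -1/288
S = 1/288
C² = P²·S² = 10/99 ; C = +0.317821

+√(10/99) = +0.317821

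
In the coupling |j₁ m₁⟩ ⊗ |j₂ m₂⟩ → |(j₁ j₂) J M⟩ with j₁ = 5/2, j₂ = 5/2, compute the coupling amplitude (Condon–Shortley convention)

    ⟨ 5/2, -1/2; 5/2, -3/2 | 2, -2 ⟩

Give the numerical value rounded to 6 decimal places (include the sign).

−√(9/28) ≈ -0.566947

√[5·3!2!2!/8! · 2!3!1!4!0!4!] = √(144/7)
  +(−1)^1/∏(1,2,2,0,0,2)! = -1/8  (running -1/8)
⟨..|..⟩ = √(144/7)·(-1/8) = -0.566947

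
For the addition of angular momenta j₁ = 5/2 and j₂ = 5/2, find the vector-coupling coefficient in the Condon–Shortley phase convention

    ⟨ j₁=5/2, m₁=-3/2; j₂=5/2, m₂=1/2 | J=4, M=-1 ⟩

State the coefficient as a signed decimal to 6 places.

−√(5/14) = -0.597614

triangle: 1!·4!·4!/10! = 576/3628800
(j±m)!: 1!·4!·3!·2!·3!·5! = 207360
prefactor² = (2J+1)·Δ·N² = 10368/35
  k=0: +1/(0!·1!·4!·3!·0!·1!) = 1/144
  k=1: −1/(1!·0!·3!·2!·1!·2!) = -1/24
Σ = -5/144  ⇒  CG² = 10368/35·(-5/144)² = 5/14
CG = −√(5/14) = -0.597614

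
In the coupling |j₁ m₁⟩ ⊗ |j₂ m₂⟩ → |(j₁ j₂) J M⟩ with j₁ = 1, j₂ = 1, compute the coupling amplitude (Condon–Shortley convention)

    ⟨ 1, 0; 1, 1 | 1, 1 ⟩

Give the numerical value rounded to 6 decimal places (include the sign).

−√(1/2) = -0.707107

√[3·1!1!1!/4! · 1!1!2!0!2!0!] = √(1/2)
  +(−1)^1/∏(1,0,0,1,1,0)! = -1  (running -1)
⟨..|..⟩ = √(1/2)·(-1) = -0.707107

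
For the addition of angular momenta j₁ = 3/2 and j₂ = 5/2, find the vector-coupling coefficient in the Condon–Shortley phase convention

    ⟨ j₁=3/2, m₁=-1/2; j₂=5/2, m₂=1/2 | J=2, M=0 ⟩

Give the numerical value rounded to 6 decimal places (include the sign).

−√(1/14) = -0.267261

j₁+j₂−J=2  J+j₁−j₂=1  J−j₁+j₂=3  j₁+j₂+J+1=7
(j₁±m₁, j₂±m₂, J±M) = (1,2,3,2,2,2)
P² = 8/7
sum k=1..2:
  [1] −1/2 = -1/2
  [2] +1/4 = 1/4
S = -1/4
C² = P²·S² = 1/14 ; C = -0.267261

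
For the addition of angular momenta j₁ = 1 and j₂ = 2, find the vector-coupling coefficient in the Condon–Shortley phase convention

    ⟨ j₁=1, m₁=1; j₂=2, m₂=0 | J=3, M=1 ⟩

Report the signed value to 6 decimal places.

+0.632456  (= +√(2/5))

triangle: 0!*2!*4!/7! = 48/5040
(j±m)!: 2!*0!*2!*2!*4!*2! = 384
prefactor² = (2J+1)*Δ*N² = 128/5
  k=0: +1/(0!*0!*0!*2!*2!*2!) = 1/8
Σ = 1/8  ⇒  CG² = 128/5*1/8² = 2/5
CG = +√(2/5) = +0.632456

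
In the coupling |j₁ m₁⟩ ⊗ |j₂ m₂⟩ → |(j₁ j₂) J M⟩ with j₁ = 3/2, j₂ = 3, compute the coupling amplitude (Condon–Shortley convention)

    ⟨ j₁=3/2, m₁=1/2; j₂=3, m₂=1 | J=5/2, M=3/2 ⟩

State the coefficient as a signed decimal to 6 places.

-0.591608

triangle: 2!*1!*4!/8! = 48/40320
(j±m)!: 2!*1!*4!*2!*4!*1! = 2304
prefactor² = (2J+1)*Δ*N² = 576/35
  k=0: +1/(0!*2!*1!*4!*0!*0!) = 1/48
  k=1: −1/(1!*1!*0!*3!*1!*1!) = -1/6
Σ = -7/48  ⇒  CG² = 576/35*(-7/48)² = 7/20
CG = −√(7/20) = -0.591608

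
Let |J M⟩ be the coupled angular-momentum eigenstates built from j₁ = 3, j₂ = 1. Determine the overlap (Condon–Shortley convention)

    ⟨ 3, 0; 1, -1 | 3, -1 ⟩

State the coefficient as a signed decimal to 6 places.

triangle: 1!*5!*1!/8! = 120/40320
(j±m)!: 3!*3!*0!*2!*2!*4! = 3456
prefactor² = (2J+1)*Δ*N² = 72
  k=0: +1/(0!*1!*3!*0!*2!*1!) = 1/12
Σ = 1/12  ⇒  CG² = 72*1/12² = 1/2
CG = +√(1/2) = +0.707107

+0.707107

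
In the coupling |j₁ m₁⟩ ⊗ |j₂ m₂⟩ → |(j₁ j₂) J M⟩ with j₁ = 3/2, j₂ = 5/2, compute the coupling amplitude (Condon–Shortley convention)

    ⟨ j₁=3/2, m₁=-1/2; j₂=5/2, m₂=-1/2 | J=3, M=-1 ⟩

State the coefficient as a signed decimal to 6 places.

-0.129099

triangle: 1!·2!·4!/8! = 48/40320
(j±m)!: 1!·2!·2!·3!·2!·4! = 1152
prefactor² = (2J+1)·Δ·N² = 48/5
  k=0: +1/(0!·1!·2!·2!·0!·2!) = 1/8
  k=1: −1/(1!·0!·1!·1!·1!·3!) = -1/6
Σ = -1/24  ⇒  CG² = 48/5·(-1/24)² = 1/60
CG = −√(1/60) = -0.129099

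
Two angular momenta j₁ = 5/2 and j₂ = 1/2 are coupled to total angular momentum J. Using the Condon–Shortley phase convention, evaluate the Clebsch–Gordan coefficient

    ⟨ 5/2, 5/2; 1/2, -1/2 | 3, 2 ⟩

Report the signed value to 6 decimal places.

triangle: 0!*5!*1!/7! = 120/5040
(j±m)!: 5!*0!*0!*1!*5!*1! = 14400
prefactor² = (2J+1)*Δ*N² = 2400
  k=0: +1/(0!*0!*0!*0!*5!*1!) = 1/120
Σ = 1/120  ⇒  CG² = 2400*1/120² = 1/6
CG = +√(1/6) = +0.408248

+0.408248  (= +√(1/6))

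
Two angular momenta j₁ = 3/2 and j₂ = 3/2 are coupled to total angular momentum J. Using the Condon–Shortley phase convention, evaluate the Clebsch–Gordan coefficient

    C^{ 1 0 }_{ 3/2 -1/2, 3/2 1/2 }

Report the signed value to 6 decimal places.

-0.223607

√[3·2!1!1!/5! · 1!2!2!1!1!1!] = √(1/5)
  +(−1)^1/∏(1,1,1,1,0,0)! = -1  (running -1)
  +(−1)^2/∏(2,0,0,0,1,1)! = 1/2  (running -1/2)
⟨..|..⟩ = √(1/5)·(-1/2) = -0.223607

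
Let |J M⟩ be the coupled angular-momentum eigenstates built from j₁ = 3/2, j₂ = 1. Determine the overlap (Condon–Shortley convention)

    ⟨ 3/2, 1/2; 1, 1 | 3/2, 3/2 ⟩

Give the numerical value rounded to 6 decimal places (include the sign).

−√(2/5) = -0.632456

j₁+j₂−J=1  J+j₁−j₂=2  J−j₁+j₂=1  j₁+j₂+J+1=5
(j₁±m₁, j₂±m₂, J±M) = (2,1,2,0,3,0)
P² = 8/5
sum k=1..1:
  [1] −1/2 = -1/2
S = -1/2
C² = P²·S² = 2/5 ; C = -0.632456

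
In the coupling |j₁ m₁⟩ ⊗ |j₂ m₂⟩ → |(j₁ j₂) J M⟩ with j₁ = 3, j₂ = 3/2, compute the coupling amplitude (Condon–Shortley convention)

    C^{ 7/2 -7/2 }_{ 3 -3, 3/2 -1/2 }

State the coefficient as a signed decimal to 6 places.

√[8·1!5!2!/9! · 0!6!1!2!0!7!] = √(38400)
  +(−1)^1/∏(1,0,5,0,0,2)! = -1/240  (running -1/240)
⟨..|..⟩ = √(38400)·(-1/240) = -0.816497

-0.816497  (= −√(2/3))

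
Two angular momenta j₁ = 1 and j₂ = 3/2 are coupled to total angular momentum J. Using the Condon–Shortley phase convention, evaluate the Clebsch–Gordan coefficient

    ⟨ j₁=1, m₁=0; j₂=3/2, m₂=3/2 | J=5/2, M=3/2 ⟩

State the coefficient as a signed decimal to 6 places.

+√(2/5) = +0.632456

triangle: 0!·2!·3!/6! = 12/720
(j±m)!: 1!·1!·3!·0!·4!·1! = 144
prefactor² = (2J+1)·Δ·N² = 72/5
  k=0: +1/(0!·0!·1!·3!·1!·0!) = 1/6
Σ = 1/6  ⇒  CG² = 72/5·1/6² = 2/5
CG = +√(2/5) = +0.632456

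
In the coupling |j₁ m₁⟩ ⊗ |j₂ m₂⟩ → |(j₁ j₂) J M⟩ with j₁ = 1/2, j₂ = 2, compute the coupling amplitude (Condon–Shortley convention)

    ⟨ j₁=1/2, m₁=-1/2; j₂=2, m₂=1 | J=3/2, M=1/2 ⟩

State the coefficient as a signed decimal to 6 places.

j₁+j₂−J=1  J+j₁−j₂=0  J−j₁+j₂=3  j₁+j₂+J+1=5
(j₁±m₁, j₂±m₂, J±M) = (0,1,3,1,2,1)
P² = 12/5
sum k=1..1:
  [1] −1/2 = -1/2
S = -1/2
C² = P²·S² = 3/5 ; C = -0.774597

−√(3/5) = -0.774597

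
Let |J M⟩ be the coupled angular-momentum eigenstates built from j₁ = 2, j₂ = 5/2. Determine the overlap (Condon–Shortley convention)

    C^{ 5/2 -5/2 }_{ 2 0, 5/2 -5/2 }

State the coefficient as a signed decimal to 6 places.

j₁+j₂−J=2  J+j₁−j₂=2  J−j₁+j₂=3  j₁+j₂+J+1=8
(j₁±m₁, j₂±m₂, J±M) = (2,2,0,5,0,5)
P² = 1440/7
sum k=0..0:
  [0] +1/24 = 1/24
S = 1/24
C² = P²·S² = 5/14 ; C = +0.597614

+√(5/14) = +0.597614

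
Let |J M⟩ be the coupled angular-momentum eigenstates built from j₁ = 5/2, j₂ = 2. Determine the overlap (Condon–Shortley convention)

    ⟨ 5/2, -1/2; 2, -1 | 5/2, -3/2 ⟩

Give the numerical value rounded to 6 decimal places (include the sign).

−√(6/35) ≈ -0.414039

√[6·2!3!2!/8! · 2!3!1!3!1!4!] = √(216/35)
  +(−1)^0/∏(0,2,3,1,0,1)! = 1/12  (running 1/12)
  +(−1)^1/∏(1,1,2,0,1,2)! = -1/4  (running -1/6)
⟨..|..⟩ = √(216/35)·(-1/6) = -0.414039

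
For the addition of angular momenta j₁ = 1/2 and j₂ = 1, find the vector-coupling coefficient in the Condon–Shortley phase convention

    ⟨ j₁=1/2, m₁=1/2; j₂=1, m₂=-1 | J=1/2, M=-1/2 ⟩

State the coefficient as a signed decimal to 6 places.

+√(2/3) ≈ +0.816497

triangle: 1!×0!×1!/3! = 1/6
(j±m)!: 1!×0!×0!×2!×0!×1! = 2
prefactor² = (2J+1)×Δ×N² = 2/3
  k=0: +1/(0!×1!×0!×0!×0!×1!) = 1
Σ = 1  ⇒  CG² = 2/3×1² = 2/3
CG = +√(2/3) = +0.816497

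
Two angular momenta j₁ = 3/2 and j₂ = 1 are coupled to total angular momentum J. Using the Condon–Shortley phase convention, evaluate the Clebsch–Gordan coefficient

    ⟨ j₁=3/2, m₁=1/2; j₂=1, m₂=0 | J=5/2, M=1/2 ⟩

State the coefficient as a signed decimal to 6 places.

triangle: 0!*3!*2!/6! = 12/720
(j±m)!: 2!*1!*1!*1!*3!*2! = 24
prefactor² = (2J+1)*Δ*N² = 12/5
  k=0: +1/(0!*0!*1!*1!*2!*1!) = 1/2
Σ = 1/2  ⇒  CG² = 12/5*1/2² = 3/5
CG = +√(3/5) = +0.774597

+0.774597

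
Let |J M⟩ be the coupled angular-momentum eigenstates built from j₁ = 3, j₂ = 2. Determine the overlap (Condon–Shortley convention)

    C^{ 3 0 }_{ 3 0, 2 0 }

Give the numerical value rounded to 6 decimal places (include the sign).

−√(4/15) ≈ -0.516398

j₁+j₂−J=2  J+j₁−j₂=4  J−j₁+j₂=2  j₁+j₂+J+1=9
(j₁±m₁, j₂±m₂, J±M) = (3,3,2,2,3,3)
P² = 48/5
sum k=0..2:
  [0] +1/24 = 1/24
  [1] −1/4 = -1/4
  [2] +1/24 = 1/24
S = -1/6
C² = P²·S² = 4/15 ; C = -0.516398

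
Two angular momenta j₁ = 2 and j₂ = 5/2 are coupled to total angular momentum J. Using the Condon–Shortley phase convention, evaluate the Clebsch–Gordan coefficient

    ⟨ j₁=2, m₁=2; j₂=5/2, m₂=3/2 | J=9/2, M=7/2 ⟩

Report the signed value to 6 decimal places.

+√(5/9) ≈ +0.745356

√[10·0!4!5!/10! · 4!0!4!1!8!1!] = √(184320)
  +(−1)^0/∏(0,0,0,4,4,1)! = 1/576  (running 1/576)
⟨..|..⟩ = √(184320)·(1/576) = +0.745356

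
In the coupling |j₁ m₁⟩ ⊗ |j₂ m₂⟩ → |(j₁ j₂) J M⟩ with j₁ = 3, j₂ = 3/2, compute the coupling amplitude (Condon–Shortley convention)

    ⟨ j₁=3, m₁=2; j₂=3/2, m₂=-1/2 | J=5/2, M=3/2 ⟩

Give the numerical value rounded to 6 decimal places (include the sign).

j₁+j₂−J=2  J+j₁−j₂=4  J−j₁+j₂=1  j₁+j₂+J+1=8
(j₁±m₁, j₂±m₂, J±M) = (5,1,1,2,4,1)
P² = 288/7
sum k=0..1:
  [0] +1/12 = 1/12
  [1] −1/24 = -1/24
S = 1/24
C² = P²·S² = 1/14 ; C = +0.267261

+0.267261  (= +√(1/14))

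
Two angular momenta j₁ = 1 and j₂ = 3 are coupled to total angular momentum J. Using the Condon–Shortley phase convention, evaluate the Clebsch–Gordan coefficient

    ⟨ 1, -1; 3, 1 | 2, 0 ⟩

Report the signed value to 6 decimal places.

j₁+j₂−J=2  J+j₁−j₂=0  J−j₁+j₂=4  j₁+j₂+J+1=7
(j₁±m₁, j₂±m₂, J±M) = (0,2,4,2,2,2)
P² = 128/7
sum k=2..2:
  [2] +1/8 = 1/8
S = 1/8
C² = P²·S² = 2/7 ; C = +0.534522

+0.534522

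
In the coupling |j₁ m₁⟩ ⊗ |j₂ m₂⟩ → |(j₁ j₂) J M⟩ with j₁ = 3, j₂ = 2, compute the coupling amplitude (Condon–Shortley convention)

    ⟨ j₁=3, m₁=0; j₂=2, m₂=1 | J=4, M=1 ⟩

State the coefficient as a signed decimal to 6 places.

-0.462910  (= −√(3/14))

triangle: 1!·5!·3!/10! = 720/3628800
(j±m)!: 3!·3!·3!·1!·5!·3! = 155520
prefactor² = (2J+1)·Δ·N² = 1944/7
  k=0: +1/(0!·1!·3!·3!·2!·0!) = 1/72
  k=1: −1/(1!·0!·2!·2!·3!·1!) = -1/24
Σ = -1/36  ⇒  CG² = 1944/7·(-1/36)² = 3/14
CG = −√(3/14) = -0.462910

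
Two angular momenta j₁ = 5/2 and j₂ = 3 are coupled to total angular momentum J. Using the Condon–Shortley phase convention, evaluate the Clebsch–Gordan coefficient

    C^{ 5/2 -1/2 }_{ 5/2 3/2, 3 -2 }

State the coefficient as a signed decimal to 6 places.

triangle: 3!*2!*3!/9! = 72/362880
(j±m)!: 4!*1!*1!*5!*2!*3! = 34560
prefactor² = (2J+1)*Δ*N² = 288/7
  k=0: +1/(0!*3!*1!*1!*1!*2!) = 1/12
  k=1: −1/(1!*2!*0!*0!*2!*3!) = -1/24
Σ = 1/24  ⇒  CG² = 288/7*1/24² = 1/14
CG = +√(1/14) = +0.267261

+√(1/14) = +0.267261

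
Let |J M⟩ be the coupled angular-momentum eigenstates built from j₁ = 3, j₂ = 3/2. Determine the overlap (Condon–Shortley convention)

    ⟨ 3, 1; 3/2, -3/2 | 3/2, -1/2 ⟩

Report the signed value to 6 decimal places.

triangle: 3!*3!*0!/7! = 36/5040
(j±m)!: 4!*2!*0!*3!*1!*2! = 576
prefactor² = (2J+1)*Δ*N² = 576/35
  k=0: +1/(0!*3!*2!*0!*1!*0!) = 1/12
Σ = 1/12  ⇒  CG² = 576/35*1/12² = 4/35
CG = +√(4/35) = +0.338062

+√(4/35) = +0.338062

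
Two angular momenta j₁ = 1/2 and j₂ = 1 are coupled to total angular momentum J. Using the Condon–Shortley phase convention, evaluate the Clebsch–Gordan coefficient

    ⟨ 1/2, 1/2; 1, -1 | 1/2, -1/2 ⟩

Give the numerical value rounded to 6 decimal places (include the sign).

triangle: 1!×0!×1!/3! = 1/6
(j±m)!: 1!×0!×0!×2!×0!×1! = 2
prefactor² = (2J+1)×Δ×N² = 2/3
  k=0: +1/(0!×1!×0!×0!×0!×1!) = 1
Σ = 1  ⇒  CG² = 2/3×1² = 2/3
CG = +√(2/3) = +0.816497

+√(2/3) ≈ +0.816497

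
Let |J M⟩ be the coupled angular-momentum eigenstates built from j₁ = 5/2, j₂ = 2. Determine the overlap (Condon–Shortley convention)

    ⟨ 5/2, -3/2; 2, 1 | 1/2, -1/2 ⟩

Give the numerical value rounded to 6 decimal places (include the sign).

−√(4/15) ≈ -0.516398

triangle: 4!×1!×0!/6! = 24/720
(j±m)!: 1!×4!×3!×1!×0!×1! = 144
prefactor² = (2J+1)×Δ×N² = 48/5
  k=3: −1/(3!×1!×1!×0!×0!×0!) = -1/6
Σ = -1/6  ⇒  CG² = 48/5×(-1/6)² = 4/15
CG = −√(4/15) = -0.516398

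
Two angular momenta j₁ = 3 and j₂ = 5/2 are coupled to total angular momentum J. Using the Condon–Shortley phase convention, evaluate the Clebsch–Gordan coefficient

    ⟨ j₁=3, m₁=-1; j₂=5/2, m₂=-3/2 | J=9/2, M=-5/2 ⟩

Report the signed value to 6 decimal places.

+0.317821  (= +√(10/99))

√[10·1!5!4!/11! · 2!4!1!4!2!7!] = √(92160/11)
  +(−1)^0/∏(0,1,4,1,1,3)! = 1/144  (running 1/144)
  +(−1)^1/∏(1,0,3,0,2,4)! = -1/288  (running 1/288)
⟨..|..⟩ = √(92160/11)·(1/288) = +0.317821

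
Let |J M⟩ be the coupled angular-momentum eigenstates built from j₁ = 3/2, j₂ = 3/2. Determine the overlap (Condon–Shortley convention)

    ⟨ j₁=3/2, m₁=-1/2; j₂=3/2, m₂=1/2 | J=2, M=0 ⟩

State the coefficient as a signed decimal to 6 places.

-0.500000

triangle: 1!×2!×2!/6! = 4/720
(j±m)!: 1!×2!×2!×1!×2!×2! = 16
prefactor² = (2J+1)×Δ×N² = 4/9
  k=0: +1/(0!×1!×2!×2!×0!×0!) = 1/4
  k=1: −1/(1!×0!×1!×1!×1!×1!) = -1
Σ = -3/4  ⇒  CG² = 4/9×(-3/4)² = 1/4
CG = −√(1/4) = -0.500000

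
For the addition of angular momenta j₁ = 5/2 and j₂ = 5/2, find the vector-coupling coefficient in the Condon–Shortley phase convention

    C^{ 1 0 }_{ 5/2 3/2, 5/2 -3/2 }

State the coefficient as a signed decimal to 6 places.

−√(9/70) = -0.358569

j₁+j₂−J=4  J+j₁−j₂=1  J−j₁+j₂=1  j₁+j₂+J+1=7
(j₁±m₁, j₂±m₂, J±M) = (4,1,1,4,1,1)
P² = 288/35
sum k=0..1:
  [0] +1/24 = 1/24
  [1] −1/6 = -1/6
S = -1/8
C² = P²·S² = 9/70 ; C = -0.358569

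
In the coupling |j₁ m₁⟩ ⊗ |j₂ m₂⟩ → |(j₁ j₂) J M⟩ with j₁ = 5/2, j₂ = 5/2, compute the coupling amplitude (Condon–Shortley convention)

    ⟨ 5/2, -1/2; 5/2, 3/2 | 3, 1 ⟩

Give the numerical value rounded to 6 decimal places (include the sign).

triangle: 2!·3!·3!/9! = 72/362880
(j±m)!: 2!·3!·4!·1!·4!·2! = 13824
prefactor² = (2J+1)·Δ·N² = 96/5
  k=1: −1/(1!·1!·2!·3!·1!·0!) = -1/12
  k=2: +1/(2!·0!·1!·2!·2!·1!) = 1/8
Σ = 1/24  ⇒  CG² = 96/5·1/24² = 1/30
CG = +√(1/30) = +0.182574

+0.182574  (= +√(1/30))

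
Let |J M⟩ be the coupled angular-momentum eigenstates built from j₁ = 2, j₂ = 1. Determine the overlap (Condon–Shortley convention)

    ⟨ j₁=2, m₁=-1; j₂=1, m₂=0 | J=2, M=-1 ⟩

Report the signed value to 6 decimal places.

triangle: 1!×3!×1!/6! = 6/720
(j±m)!: 1!×3!×1!×1!×1!×3! = 36
prefactor² = (2J+1)×Δ×N² = 3/2
  k=0: +1/(0!×1!×3!×1!×0!×0!) = 1/6
  k=1: −1/(1!×0!×2!×0!×1!×1!) = -1/2
Σ = -1/3  ⇒  CG² = 3/2×(-1/3)² = 1/6
CG = −√(1/6) = -0.408248

−√(1/6) ≈ -0.408248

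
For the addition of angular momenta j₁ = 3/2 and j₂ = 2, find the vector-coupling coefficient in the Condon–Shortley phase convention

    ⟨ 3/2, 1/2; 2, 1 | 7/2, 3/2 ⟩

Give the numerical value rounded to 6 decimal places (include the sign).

triangle: 0!·3!·4!/8! = 144/40320
(j±m)!: 2!·1!·3!·1!·5!·2! = 2880
prefactor² = (2J+1)·Δ·N² = 576/7
  k=0: +1/(0!·0!·1!·3!·2!·1!) = 1/12
Σ = 1/12  ⇒  CG² = 576/7·1/12² = 4/7
CG = +√(4/7) = +0.755929

+0.755929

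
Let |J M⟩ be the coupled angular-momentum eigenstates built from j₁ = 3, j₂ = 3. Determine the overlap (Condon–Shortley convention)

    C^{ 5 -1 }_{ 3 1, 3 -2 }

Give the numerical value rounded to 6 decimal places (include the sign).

+√(9/28) = +0.566947

√[11·1!5!5!/12! · 4!2!1!5!4!6!] = √(230400/7)
  +(−1)^0/∏(0,1,2,1,3,4)! = 1/288  (running 1/288)
  +(−1)^1/∏(1,0,1,0,4,5)! = -1/2880  (running 1/320)
⟨..|..⟩ = √(230400/7)·(1/320) = +0.566947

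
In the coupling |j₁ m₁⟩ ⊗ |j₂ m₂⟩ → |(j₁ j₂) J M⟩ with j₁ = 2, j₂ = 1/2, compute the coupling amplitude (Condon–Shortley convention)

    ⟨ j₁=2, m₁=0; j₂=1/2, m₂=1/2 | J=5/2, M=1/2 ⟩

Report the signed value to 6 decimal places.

+√(3/5) = +0.774597

triangle: 0!*4!*1!/6! = 24/720
(j±m)!: 2!*2!*1!*0!*3!*2! = 48
prefactor² = (2J+1)*Δ*N² = 48/5
  k=0: +1/(0!*0!*2!*1!*2!*0!) = 1/4
Σ = 1/4  ⇒  CG² = 48/5*1/4² = 3/5
CG = +√(3/5) = +0.774597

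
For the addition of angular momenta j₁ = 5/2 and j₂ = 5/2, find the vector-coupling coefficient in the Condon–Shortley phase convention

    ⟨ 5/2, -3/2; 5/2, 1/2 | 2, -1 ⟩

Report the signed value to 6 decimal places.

+0.377964  (= +√(1/7))

√[5·3!2!2!/8! · 1!4!3!2!1!3!] = √(36/7)
  +(−1)^2/∏(2,1,2,1,0,1)! = 1/4  (running 1/4)
  +(−1)^3/∏(3,0,1,0,1,2)! = -1/12  (running 1/6)
⟨..|..⟩ = √(36/7)·(1/6) = +0.377964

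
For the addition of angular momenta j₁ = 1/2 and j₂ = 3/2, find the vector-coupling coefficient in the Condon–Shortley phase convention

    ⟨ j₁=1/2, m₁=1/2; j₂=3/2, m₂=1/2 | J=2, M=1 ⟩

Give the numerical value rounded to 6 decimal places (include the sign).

j₁+j₂−J=0  J+j₁−j₂=1  J−j₁+j₂=3  j₁+j₂+J+1=5
(j₁±m₁, j₂±m₂, J±M) = (1,0,2,1,3,1)
P² = 3
sum k=0..0:
  [0] +1/2 = 1/2
S = 1/2
C² = P²·S² = 3/4 ; C = +0.866025

+√(3/4) = +0.866025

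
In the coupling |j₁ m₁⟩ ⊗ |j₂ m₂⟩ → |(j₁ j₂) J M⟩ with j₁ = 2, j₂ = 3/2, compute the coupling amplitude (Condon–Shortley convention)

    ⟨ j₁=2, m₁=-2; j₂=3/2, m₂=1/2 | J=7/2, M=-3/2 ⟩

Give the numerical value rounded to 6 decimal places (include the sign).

+0.377964  (= +√(1/7))

triangle: 0!·4!·3!/8! = 144/40320
(j±m)!: 0!·4!·2!·1!·2!·5! = 11520
prefactor² = (2J+1)·Δ·N² = 2304/7
  k=0: +1/(0!·0!·4!·2!·0!·1!) = 1/48
Σ = 1/48  ⇒  CG² = 2304/7·1/48² = 1/7
CG = +√(1/7) = +0.377964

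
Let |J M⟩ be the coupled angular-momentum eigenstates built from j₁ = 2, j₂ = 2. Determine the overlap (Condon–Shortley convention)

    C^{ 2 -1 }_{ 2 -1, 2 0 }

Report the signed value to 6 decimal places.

−√(1/14) ≈ -0.267261

√[5·2!2!2!/7! · 1!3!2!2!1!3!] = √(8/7)
  +(−1)^1/∏(1,1,2,1,0,1)! = -1/2  (running -1/2)
  +(−1)^2/∏(2,0,1,0,1,2)! = 1/4  (running -1/4)
⟨..|..⟩ = √(8/7)·(-1/4) = -0.267261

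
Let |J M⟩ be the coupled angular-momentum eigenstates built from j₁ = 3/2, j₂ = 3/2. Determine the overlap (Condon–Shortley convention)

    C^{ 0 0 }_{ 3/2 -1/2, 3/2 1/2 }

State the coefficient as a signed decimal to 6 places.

triangle: 3!×0!×0!/4! = 6/24
(j±m)!: 1!×2!×2!×1!×0!×0! = 4
prefactor² = (2J+1)×Δ×N² = 1
  k=2: +1/(2!×1!×0!×0!×0!×0!) = 1/2
Σ = 1/2  ⇒  CG² = 1×1/2² = 1/4
CG = +√(1/4) = +0.500000

+0.500000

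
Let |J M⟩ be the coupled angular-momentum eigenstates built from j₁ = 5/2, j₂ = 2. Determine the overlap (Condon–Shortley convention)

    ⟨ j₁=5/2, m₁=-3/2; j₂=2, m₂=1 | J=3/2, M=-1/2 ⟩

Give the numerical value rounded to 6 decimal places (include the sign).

+0.138013  (= +√(2/105))

√[4·3!2!1!/7! · 1!4!3!1!1!2!] = √(96/35)
  +(−1)^2/∏(2,1,2,1,0,0)! = 1/4  (running 1/4)
  +(−1)^3/∏(3,0,1,0,1,1)! = -1/6  (running 1/12)
⟨..|..⟩ = √(96/35)·(1/12) = +0.138013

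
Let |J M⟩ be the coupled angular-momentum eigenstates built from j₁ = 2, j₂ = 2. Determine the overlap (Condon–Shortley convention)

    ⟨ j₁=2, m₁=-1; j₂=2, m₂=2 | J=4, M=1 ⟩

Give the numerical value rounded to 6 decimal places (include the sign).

+0.267261  (= +√(1/14))

triangle: 0!*4!*4!/9! = 576/362880
(j±m)!: 1!*3!*4!*0!*5!*3! = 103680
prefactor² = (2J+1)*Δ*N² = 10368/7
  k=0: +1/(0!*0!*3!*4!*1!*0!) = 1/144
Σ = 1/144  ⇒  CG² = 10368/7*1/144² = 1/14
CG = +√(1/14) = +0.267261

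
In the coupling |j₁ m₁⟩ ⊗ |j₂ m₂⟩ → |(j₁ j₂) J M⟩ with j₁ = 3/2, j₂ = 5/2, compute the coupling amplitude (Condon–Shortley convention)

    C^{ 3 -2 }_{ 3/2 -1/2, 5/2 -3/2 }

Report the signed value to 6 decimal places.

triangle: 1!*2!*4!/8! = 48/40320
(j±m)!: 1!*2!*1!*4!*1!*5! = 5760
prefactor² = (2J+1)*Δ*N² = 48
  k=0: +1/(0!*1!*2!*1!*0!*3!) = 1/12
  k=1: −1/(1!*0!*1!*0!*1!*4!) = -1/24
Σ = 1/24  ⇒  CG² = 48*1/24² = 1/12
CG = +√(1/12) = +0.288675

+0.288675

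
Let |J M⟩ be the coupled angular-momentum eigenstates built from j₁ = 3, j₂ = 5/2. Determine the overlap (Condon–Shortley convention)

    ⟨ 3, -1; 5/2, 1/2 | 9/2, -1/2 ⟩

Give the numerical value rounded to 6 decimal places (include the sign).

triangle: 1!×5!×4!/11! = 2880/39916800
(j±m)!: 2!×4!×3!×2!×4!×5! = 1658880
prefactor² = (2J+1)×Δ×N² = 92160/77
  k=0: +1/(0!×1!×4!×3!×1!×1!) = 1/144
  k=1: −1/(1!×0!×3!×2!×2!×2!) = -1/48
Σ = -1/72  ⇒  CG² = 92160/77×(-1/72)² = 160/693
CG = −√(160/693) = -0.480500

−√(160/693) = -0.480500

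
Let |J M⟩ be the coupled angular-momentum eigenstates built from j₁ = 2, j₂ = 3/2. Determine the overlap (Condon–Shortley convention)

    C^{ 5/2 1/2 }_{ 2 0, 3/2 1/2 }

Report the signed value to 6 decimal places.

-0.292770

√[6·1!3!2!/7! · 2!2!2!1!3!2!] = √(48/35)
  +(−1)^0/∏(0,1,2,2,1,0)! = 1/4  (running 1/4)
  +(−1)^1/∏(1,0,1,1,2,1)! = -1/2  (running -1/4)
⟨..|..⟩ = √(48/35)·(-1/4) = -0.292770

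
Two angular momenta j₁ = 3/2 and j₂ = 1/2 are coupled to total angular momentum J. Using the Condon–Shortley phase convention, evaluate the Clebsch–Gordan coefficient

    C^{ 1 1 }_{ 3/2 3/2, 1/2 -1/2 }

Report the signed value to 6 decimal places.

+√(3/4) ≈ +0.866025

j₁+j₂−J=1  J+j₁−j₂=2  J−j₁+j₂=0  j₁+j₂+J+1=4
(j₁±m₁, j₂±m₂, J±M) = (3,0,0,1,2,0)
P² = 3
sum k=0..0:
  [0] +1/2 = 1/2
S = 1/2
C² = P²·S² = 3/4 ; C = +0.866025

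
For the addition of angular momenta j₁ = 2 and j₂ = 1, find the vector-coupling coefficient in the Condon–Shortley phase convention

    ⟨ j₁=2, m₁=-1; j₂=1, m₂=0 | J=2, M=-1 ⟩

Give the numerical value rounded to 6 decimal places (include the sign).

-0.408248  (= −√(1/6))

triangle: 1!·3!·1!/6! = 6/720
(j±m)!: 1!·3!·1!·1!·1!·3! = 36
prefactor² = (2J+1)·Δ·N² = 3/2
  k=0: +1/(0!·1!·3!·1!·0!·0!) = 1/6
  k=1: −1/(1!·0!·2!·0!·1!·1!) = -1/2
Σ = -1/3  ⇒  CG² = 3/2·(-1/3)² = 1/6
CG = −√(1/6) = -0.408248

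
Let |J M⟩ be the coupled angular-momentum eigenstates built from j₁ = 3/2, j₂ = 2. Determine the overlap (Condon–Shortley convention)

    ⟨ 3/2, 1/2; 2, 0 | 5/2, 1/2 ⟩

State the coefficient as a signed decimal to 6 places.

j₁+j₂−J=1  J+j₁−j₂=2  J−j₁+j₂=3  j₁+j₂+J+1=7
(j₁±m₁, j₂±m₂, J±M) = (2,1,2,2,3,2)
P² = 48/35
sum k=0..1:
  [0] +1/2 = 1/2
  [1] −1/4 = -1/4
S = 1/4
C² = P²·S² = 3/35 ; C = +0.292770

+0.292770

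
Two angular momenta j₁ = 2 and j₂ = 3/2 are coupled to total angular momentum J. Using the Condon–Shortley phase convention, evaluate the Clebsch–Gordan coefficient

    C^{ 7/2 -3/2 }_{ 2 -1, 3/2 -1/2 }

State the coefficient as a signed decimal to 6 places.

triangle: 0!×4!×3!/8! = 144/40320
(j±m)!: 1!×3!×1!×2!×2!×5! = 2880
prefactor² = (2J+1)×Δ×N² = 576/7
  k=0: +1/(0!×0!×3!×1!×1!×2!) = 1/12
Σ = 1/12  ⇒  CG² = 576/7×1/12² = 4/7
CG = +√(4/7) = +0.755929

+√(4/7) = +0.755929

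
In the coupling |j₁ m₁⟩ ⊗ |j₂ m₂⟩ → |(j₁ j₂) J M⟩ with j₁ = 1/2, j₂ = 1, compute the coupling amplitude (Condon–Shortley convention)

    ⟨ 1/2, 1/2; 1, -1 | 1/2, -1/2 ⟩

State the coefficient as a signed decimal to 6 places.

j₁+j₂−J=1  J+j₁−j₂=0  J−j₁+j₂=1  j₁+j₂+J+1=3
(j₁±m₁, j₂±m₂, J±M) = (1,0,0,2,0,1)
P² = 2/3
sum k=0..0:
  [0] +1/1 = 1
S = 1
C² = P²·S² = 2/3 ; C = +0.816497

+0.816497  (= +√(2/3))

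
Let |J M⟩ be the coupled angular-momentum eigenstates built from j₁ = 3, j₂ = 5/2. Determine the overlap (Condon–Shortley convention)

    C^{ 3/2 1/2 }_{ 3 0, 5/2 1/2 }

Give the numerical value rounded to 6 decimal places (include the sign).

+√(4/35) ≈ +0.338062

triangle: 4!*2!*1!/8! = 48/40320
(j±m)!: 3!*3!*3!*2!*2!*1! = 864
prefactor² = (2J+1)*Δ*N² = 144/35
  k=2: +1/(2!*2!*1!*1!*1!*0!) = 1/4
  k=3: −1/(3!*1!*0!*0!*2!*1!) = -1/12
Σ = 1/6  ⇒  CG² = 144/35*1/6² = 4/35
CG = +√(4/35) = +0.338062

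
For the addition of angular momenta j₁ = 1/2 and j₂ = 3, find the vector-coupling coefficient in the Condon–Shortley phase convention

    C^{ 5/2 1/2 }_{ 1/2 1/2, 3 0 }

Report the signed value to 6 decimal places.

+0.654654  (= +√(3/7))

triangle: 1!*0!*5!/7! = 120/5040
(j±m)!: 1!*0!*3!*3!*3!*2! = 432
prefactor² = (2J+1)*Δ*N² = 432/7
  k=0: +1/(0!*1!*0!*3!*0!*2!) = 1/12
Σ = 1/12  ⇒  CG² = 432/7*1/12² = 3/7
CG = +√(3/7) = +0.654654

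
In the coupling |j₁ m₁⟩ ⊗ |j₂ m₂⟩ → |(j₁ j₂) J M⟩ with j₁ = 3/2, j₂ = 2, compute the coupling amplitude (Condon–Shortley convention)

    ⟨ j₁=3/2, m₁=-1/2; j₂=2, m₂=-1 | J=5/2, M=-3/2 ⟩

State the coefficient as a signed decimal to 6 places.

+√(1/35) = +0.169031

triangle: 1!×2!×3!/7! = 12/5040
(j±m)!: 1!×2!×1!×3!×1!×4! = 288
prefactor² = (2J+1)×Δ×N² = 144/35
  k=0: +1/(0!×1!×2!×1!×0!×2!) = 1/4
  k=1: −1/(1!×0!×1!×0!×1!×3!) = -1/6
Σ = 1/12  ⇒  CG² = 144/35×1/12² = 1/35
CG = +√(1/35) = +0.169031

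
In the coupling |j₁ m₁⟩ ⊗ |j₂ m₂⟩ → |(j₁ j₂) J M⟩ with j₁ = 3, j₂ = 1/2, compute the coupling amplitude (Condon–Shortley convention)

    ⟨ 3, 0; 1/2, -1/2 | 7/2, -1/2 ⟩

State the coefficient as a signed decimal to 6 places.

j₁+j₂−J=0  J+j₁−j₂=6  J−j₁+j₂=1  j₁+j₂+J+1=8
(j₁±m₁, j₂±m₂, J±M) = (3,3,0,1,3,4)
P² = 5184/7
sum k=0..0:
  [0] +1/36 = 1/36
S = 1/36
C² = P²·S² = 4/7 ; C = +0.755929

+√(4/7) = +0.755929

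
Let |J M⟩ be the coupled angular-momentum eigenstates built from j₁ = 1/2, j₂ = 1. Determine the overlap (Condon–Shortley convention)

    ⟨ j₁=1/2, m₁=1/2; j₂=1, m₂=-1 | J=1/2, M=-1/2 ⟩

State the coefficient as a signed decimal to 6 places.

+√(2/3) ≈ +0.816497

√[2·1!0!1!/3! · 1!0!0!2!0!1!] = √(2/3)
  +(−1)^0/∏(0,1,0,0,0,1)! = 1  (running 1)
⟨..|..⟩ = √(2/3)·(1) = +0.816497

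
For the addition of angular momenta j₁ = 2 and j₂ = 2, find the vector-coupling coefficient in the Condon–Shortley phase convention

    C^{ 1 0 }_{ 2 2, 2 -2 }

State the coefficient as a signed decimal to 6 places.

+0.632456

j₁+j₂−J=3  J+j₁−j₂=1  J−j₁+j₂=1  j₁+j₂+J+1=6
(j₁±m₁, j₂±m₂, J±M) = (4,0,0,4,1,1)
P² = 72/5
sum k=0..0:
  [0] +1/6 = 1/6
S = 1/6
C² = P²·S² = 2/5 ; C = +0.632456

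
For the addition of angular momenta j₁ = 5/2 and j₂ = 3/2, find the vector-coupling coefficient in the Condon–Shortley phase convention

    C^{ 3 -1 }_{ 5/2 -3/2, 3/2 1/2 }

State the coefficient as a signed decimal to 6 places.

triangle: 1!×4!×2!/8! = 48/40320
(j±m)!: 1!×4!×2!×1!×2!×4! = 2304
prefactor² = (2J+1)×Δ×N² = 96/5
  k=0: +1/(0!×1!×4!×2!×0!×0!) = 1/48
  k=1: −1/(1!×0!×3!×1!×1!×1!) = -1/6
Σ = -7/48  ⇒  CG² = 96/5×(-7/48)² = 49/120
CG = −√(49/120) = -0.639010

−√(49/120) ≈ -0.639010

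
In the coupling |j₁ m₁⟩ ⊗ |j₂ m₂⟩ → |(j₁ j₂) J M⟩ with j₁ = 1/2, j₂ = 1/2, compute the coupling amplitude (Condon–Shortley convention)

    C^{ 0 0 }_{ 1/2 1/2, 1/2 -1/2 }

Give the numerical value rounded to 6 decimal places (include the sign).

+0.707107  (= +√(1/2))

√[1·1!0!0!/2! · 1!0!0!1!0!0!] = √(1/2)
  +(−1)^0/∏(0,1,0,0,0,0)! = 1  (running 1)
⟨..|..⟩ = √(1/2)·(1) = +0.707107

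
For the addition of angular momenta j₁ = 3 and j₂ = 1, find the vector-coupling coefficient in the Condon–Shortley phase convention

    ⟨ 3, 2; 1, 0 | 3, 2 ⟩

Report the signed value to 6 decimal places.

+√(1/3) = +0.577350

triangle: 1!·5!·1!/8! = 120/40320
(j±m)!: 5!·1!·1!·1!·5!·1! = 14400
prefactor² = (2J+1)·Δ·N² = 300
  k=0: +1/(0!·1!·1!·1!·4!·0!) = 1/24
  k=1: −1/(1!·0!·0!·0!·5!·1!) = -1/120
Σ = 1/30  ⇒  CG² = 300·1/30² = 1/3
CG = +√(1/3) = +0.577350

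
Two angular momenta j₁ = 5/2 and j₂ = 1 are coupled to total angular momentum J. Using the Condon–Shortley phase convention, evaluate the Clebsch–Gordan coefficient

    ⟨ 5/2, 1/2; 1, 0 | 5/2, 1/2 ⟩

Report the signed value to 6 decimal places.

+√(1/35) ≈ +0.169031

j₁+j₂−J=1  J+j₁−j₂=4  J−j₁+j₂=1  j₁+j₂+J+1=7
(j₁±m₁, j₂±m₂, J±M) = (3,2,1,1,3,2)
P² = 144/35
sum k=0..1:
  [0] +1/4 = 1/4
  [1] −1/6 = -1/6
S = 1/12
C² = P²·S² = 1/35 ; C = +0.169031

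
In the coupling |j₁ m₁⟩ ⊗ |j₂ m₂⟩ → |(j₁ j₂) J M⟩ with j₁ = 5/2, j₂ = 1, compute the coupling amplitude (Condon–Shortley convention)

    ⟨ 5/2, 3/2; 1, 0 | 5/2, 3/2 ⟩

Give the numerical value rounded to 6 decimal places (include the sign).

+√(9/35) ≈ +0.507093

j₁+j₂−J=1  J+j₁−j₂=4  J−j₁+j₂=1  j₁+j₂+J+1=7
(j₁±m₁, j₂±m₂, J±M) = (4,1,1,1,4,1)
P² = 576/35
sum k=0..1:
  [0] +1/6 = 1/6
  [1] −1/24 = -1/24
S = 1/8
C² = P²·S² = 9/35 ; C = +0.507093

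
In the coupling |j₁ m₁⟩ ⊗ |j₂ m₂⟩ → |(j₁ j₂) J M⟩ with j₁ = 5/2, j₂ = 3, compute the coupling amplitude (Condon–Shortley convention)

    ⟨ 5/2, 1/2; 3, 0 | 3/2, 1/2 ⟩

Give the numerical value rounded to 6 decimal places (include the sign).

+0.338062

triangle: 4!*1!*2!/8! = 48/40320
(j±m)!: 3!*2!*3!*3!*2!*1! = 864
prefactor² = (2J+1)*Δ*N² = 144/35
  k=1: −1/(1!*3!*1!*2!*0!*0!) = -1/12
  k=2: +1/(2!*2!*0!*1!*1!*1!) = 1/4
Σ = 1/6  ⇒  CG² = 144/35*1/6² = 4/35
CG = +√(4/35) = +0.338062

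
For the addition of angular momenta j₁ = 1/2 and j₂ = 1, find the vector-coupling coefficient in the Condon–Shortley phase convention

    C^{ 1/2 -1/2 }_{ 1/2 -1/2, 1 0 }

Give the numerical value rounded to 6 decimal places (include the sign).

−√(1/3) = -0.577350

√[2·1!0!1!/3! · 0!1!1!1!0!1!] = √(1/3)
  +(−1)^1/∏(1,0,0,0,0,1)! = -1  (running -1)
⟨..|..⟩ = √(1/3)·(-1) = -0.577350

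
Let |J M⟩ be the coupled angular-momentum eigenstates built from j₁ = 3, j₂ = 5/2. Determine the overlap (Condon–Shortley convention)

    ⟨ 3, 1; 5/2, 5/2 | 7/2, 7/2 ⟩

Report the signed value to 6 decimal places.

+√(2/9) ≈ +0.471405

√[8·2!4!3!/10! · 4!2!5!0!7!0!] = √(18432)
  +(−1)^2/∏(2,0,0,3,4,0)! = 1/288  (running 1/288)
⟨..|..⟩ = √(18432)·(1/288) = +0.471405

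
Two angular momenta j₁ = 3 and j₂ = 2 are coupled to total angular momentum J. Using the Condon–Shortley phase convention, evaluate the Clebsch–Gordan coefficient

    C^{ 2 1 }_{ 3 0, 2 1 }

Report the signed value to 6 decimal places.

triangle: 3!·3!·1!/8! = 36/40320
(j±m)!: 3!·3!·3!·1!·3!·1! = 1296
prefactor² = (2J+1)·Δ·N² = 81/14
  k=2: +1/(2!·1!·1!·1!·2!·0!) = 1/4
  k=3: −1/(3!·0!·0!·0!·3!·1!) = -1/36
Σ = 2/9  ⇒  CG² = 81/14·2/9² = 2/7
CG = +√(2/7) = +0.534522

+√(2/7) = +0.534522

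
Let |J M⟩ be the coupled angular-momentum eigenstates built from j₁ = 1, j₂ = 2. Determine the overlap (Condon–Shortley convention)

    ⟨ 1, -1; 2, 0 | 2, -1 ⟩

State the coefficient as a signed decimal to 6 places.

√[5·1!1!3!/6! · 0!2!2!2!1!3!] = √(2)
  +(−1)^1/∏(1,0,1,1,0,2)! = -1/2  (running -1/2)
⟨..|..⟩ = √(2)·(-1/2) = -0.707107

−√(1/2) = -0.707107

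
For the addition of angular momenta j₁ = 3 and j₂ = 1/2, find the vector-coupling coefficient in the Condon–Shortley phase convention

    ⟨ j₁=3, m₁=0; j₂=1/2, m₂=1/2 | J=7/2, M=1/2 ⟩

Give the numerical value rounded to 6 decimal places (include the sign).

triangle: 0!×6!×1!/8! = 720/40320
(j±m)!: 3!×3!×1!×0!×4!×3! = 5184
prefactor² = (2J+1)×Δ×N² = 5184/7
  k=0: +1/(0!×0!×3!×1!×3!×0!) = 1/36
Σ = 1/36  ⇒  CG² = 5184/7×1/36² = 4/7
CG = +√(4/7) = +0.755929

+0.755929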